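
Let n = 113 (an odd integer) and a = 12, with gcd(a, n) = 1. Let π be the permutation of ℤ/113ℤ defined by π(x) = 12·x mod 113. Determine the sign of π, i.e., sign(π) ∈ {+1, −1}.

Start at x=91: 91 → 75 → 109 → 65 → 102 → 94 → 111 → … (one orbit).
Decompose π into cycles: lengths [112, 1] (2 cycles, including the fixed point 0).
With 2 cycles on 113 points, sign = (−1)^{113−2} = -1.
The Jacobi symbol (12|113) = -1 (Zolotarev) agrees.

-1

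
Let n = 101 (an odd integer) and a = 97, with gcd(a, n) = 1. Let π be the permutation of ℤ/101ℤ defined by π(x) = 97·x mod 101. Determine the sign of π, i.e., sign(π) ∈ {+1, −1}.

Orbit of 68 under x↦97x: [68, 31, 78, 92, 36, 58, 71]… (length divides ord_101(97)).
Decompose π into cycles: lengths [25, 25, 25, 25, 1] (5 cycles, including the fixed point 0).
sign(π) = (−1)^{n − #cycles} = (−1)^{101−5} = (−1)^96 = +1.
The Jacobi symbol (97|101) = +1 (Zolotarev) agrees.

+1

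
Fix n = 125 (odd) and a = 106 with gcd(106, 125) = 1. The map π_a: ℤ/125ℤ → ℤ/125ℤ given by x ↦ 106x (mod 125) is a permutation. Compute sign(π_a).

Start at x=1: 1 → 106 → 111 → 16 → 71 → 26 → 6 → … (one orbit).
Cycle lengths of π_106 on ℤ/125ℤ: [25, 25, 25, 25, 5, 5, 5, 5, 1, 1, 1, 1, 1]; 13 cycles in total.
With 13 cycles on 125 points, sign = (−1)^{125−13} = +1.
Zolotarev: (106|125) = +1, matching the cycle-count sign.

+1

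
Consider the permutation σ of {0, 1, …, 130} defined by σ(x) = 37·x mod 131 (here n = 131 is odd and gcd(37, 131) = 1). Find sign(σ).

-1

Orbit of 71 under x↦37x: [71, 7, 128, 20, 85, 1, 37]… (length divides ord_131(37)).
Decompose π into cycles: lengths [130, 1] (2 cycles, including the fixed point 0).
2 cycles on 131: each ℓ→(−1)^(ℓ−1), product (−1)^129 = -1.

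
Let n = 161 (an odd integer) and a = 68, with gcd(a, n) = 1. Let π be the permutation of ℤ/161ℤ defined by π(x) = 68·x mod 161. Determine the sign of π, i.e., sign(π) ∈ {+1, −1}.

+1

Start at x=68: 68 → 116 → 160 → 93 → 45 → 1 → 68 (one orbit).
Cycle type of π: 6×23 + 2×11 + 1; total 35 cycles.
Σ(ℓ_i−1) = 161−35 = 126; sign = (−1)^126 = +1.
Check: (68/161) = +1 by Zolotarev.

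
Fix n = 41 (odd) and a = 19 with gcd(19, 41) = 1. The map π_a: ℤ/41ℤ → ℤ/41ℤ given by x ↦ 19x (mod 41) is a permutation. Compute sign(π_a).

Start at x=8: 8 → 29 → 18 → 14 → 20 → 11 → 4 → … (one orbit).
Decompose π into cycles: lengths [40, 1] (2 cycles, including the fixed point 0).
sign(π) = (−1)^{n − #cycles} = (−1)^{41−2} = (−1)^39 = -1.
Check: (19/41) = -1 by Zolotarev.

-1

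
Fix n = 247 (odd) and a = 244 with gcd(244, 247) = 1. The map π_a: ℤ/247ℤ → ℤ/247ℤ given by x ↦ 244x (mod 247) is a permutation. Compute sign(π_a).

+1

Trace 62: π^k(62) = [62, 61, 64, 55, 82, 1, 244] for k=0..6.
Decompose π into cycles: lengths [18, 18, 18, 18, 18, 18, 18, 18, 18, 18, 18, 18, 9, 9, 6, 6, 1] (17 cycles, including the fixed point 0).
sign(π) = (−1)^{n − #cycles} = (−1)^{247−17} = (−1)^230 = +1.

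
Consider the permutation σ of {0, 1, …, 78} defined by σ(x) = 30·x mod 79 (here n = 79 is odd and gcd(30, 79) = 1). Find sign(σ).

-1

Start at x=46: 46 → 37 → 4 → 41 → 45 → 7 → 52 → … (one orbit).
Cycle type of π: 78 + 1; total 2 cycles.
n − c = 79 − 2 = 77; sign = (−1)^77 = -1.
Via Zolotarev, sign(π_{30}) = (30|79) = -1.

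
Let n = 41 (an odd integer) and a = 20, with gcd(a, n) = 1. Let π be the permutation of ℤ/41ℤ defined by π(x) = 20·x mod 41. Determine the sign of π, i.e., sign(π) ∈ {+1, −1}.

Start at x=10: 10 → 36 → 23 → 9 → 16 → 33 → 4 → … (one orbit).
Decompose π into cycles: lengths [20, 20, 1] (3 cycles, including the fixed point 0).
n − c = 41 − 3 = 38; sign = (−1)^38 = +1.

+1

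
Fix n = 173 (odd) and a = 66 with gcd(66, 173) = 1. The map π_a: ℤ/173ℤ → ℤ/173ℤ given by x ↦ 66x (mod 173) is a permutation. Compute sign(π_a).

Start at x=87: 87 → 33 → 102 → 158 → 48 → 54 → 104 → … (one orbit).
Decompose π into cycles: lengths [172, 1] (2 cycles, including the fixed point 0).
Σ(ℓ_i−1) = 173−2 = 171; sign = (−1)^171 = -1.

-1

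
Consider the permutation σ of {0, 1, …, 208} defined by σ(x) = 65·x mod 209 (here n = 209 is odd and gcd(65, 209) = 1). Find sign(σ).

Start at x=144: 144 → 164 → 1 → 65 → 45 → 208 → 144 (one orbit).
Cycle type of π: 6×33 + 2×5 + 1; total 39 cycles.
39 cycles on 209: each ℓ→(−1)^(ℓ−1), product (−1)^170 = +1.
The Jacobi symbol (65|209) = +1 (Zolotarev) agrees.

+1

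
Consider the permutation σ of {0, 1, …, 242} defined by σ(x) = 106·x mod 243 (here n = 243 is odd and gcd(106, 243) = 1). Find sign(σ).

Orbit of 148 under x↦106x: [148, 136, 79, 112, 208, 178, 157]… (length divides ord_243(106)).
11 cycles of lengths [81, 81, 27, 27, 9, 9, 3, 3, 1, 1, 1].
243 − 11 = 232 transpositions; sign(π) = (−1)^232 = +1.
Via Zolotarev, sign(π_{106}) = (106|243) = +1.

+1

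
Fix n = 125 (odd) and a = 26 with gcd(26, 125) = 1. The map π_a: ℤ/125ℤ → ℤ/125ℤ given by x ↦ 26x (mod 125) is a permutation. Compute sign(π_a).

+1

Orbit of 76 under x↦26x: [76, 101, 1, 26, 51]… (length divides ord_125(26)).
Cycle lengths of π_26 on ℤ/125ℤ: [5, 5, 5, 5, 5, 5, 5, 5, 5, 5, 5, 5, 5, 5, 5, 5, 5, 5, 5, 5, 1, 1, 1, 1, 1, 1, 1, 1, 1, 1, 1, 1, 1, 1, 1, 1, 1, 1, 1, 1, 1, 1, 1, 1, 1]; 45 cycles in total.
125 − 45 = 80 transpositions; sign(π) = (−1)^80 = +1.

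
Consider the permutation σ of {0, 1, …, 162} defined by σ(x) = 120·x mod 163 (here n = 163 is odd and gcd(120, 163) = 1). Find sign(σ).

Trace 144: π^k(144) = [144, 2, 77, 112, 74, 78, 69] for k=0..6.
2 cycles of lengths [162, 1].
2 cycles on 163: each ℓ→(−1)^(ℓ−1), product (−1)^161 = -1.

-1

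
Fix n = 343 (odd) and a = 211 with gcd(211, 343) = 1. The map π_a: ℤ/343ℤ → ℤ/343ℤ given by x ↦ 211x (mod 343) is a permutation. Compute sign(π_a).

Orbit of 141 under x↦211x: [141, 253, 218, 36, 50, 260, 323]… (length divides ord_343(211)).
Cycle type of π: 49×6 + 7×6 + 1×7; total 19 cycles.
sign(π) = (−1)^{n − #cycles} = (−1)^{343−19} = (−1)^324 = +1.

+1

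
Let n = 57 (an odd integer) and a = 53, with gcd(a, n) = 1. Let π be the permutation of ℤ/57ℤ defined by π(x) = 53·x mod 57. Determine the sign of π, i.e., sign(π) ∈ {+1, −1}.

+1

Start at x=41: 41 → 7 → 29 → 55 → 8 → 25 → 14 → … (one orbit).
Decompose π into cycles: lengths [18, 18, 18, 2, 1] (5 cycles, including the fixed point 0).
sign(π) = (−1)^{n − #cycles} = (−1)^{57−5} = (−1)^52 = +1.
The Jacobi symbol (53|57) = +1 (Zolotarev) agrees.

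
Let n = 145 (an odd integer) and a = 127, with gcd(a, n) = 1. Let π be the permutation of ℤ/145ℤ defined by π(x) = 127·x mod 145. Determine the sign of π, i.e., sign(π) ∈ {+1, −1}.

+1

Orbit of 109 under x↦127x: [109, 68, 81, 137, 144, 18, 111]… (length divides ord_145(127)).
The orbit structure of x ↦ 127x mod 145: 7 orbits of sizes [28, 28, 28, 28, 28, 4, 1].
sign(π) = (−1)^{n − #cycles} = (−1)^{145−7} = (−1)^138 = +1.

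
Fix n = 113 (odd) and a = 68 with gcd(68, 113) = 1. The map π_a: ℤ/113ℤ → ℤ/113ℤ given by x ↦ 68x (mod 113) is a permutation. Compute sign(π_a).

-1

Orbit of 104 under x↦68x: [104, 66, 81, 84, 62, 35, 7]… (length divides ord_113(68)).
π_68 has 2 disjoint cycles with lengths [112, 1] on {0,…,112}.
2 cycles on 113: each ℓ→(−1)^(ℓ−1), product (−1)^111 = -1.
Check: (68/113) = -1 by Zolotarev.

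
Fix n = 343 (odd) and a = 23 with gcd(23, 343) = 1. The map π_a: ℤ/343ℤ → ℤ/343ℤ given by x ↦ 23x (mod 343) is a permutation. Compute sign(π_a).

Trace 235: π^k(235) = [235, 260, 149, 340, 274, 128, 200] for k=0..6.
Cycle type of π: 147×2 + 21×2 + 3×2 + 1; total 7 cycles.
n − c = 343 − 7 = 336; sign = (−1)^336 = +1.

+1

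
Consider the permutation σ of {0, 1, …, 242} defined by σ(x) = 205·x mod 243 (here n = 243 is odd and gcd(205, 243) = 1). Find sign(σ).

Start at x=22: 22 → 136 → 178 → 40 → 181 → 169 → 139 → … (one orbit).
Cycle lengths of π_205 on ℤ/243ℤ: [81, 81, 27, 27, 9, 9, 3, 3, 1, 1, 1]; 11 cycles in total.
sign(π) = (−1)^{n − #cycles} = (−1)^{243−11} = (−1)^232 = +1.
(205|243)_J = +1 (Zolotarev's lemma cross-check).

+1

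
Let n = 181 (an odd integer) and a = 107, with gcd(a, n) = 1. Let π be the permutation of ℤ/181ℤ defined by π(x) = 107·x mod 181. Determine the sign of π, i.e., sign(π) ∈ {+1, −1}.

Start at x=125: 125 → 162 → 139 → 31 → 59 → 159 → 180 → … (one orbit).
Cycle type of π: 20×9 + 1; total 10 cycles.
sign(π) = (−1)^{n − #cycles} = (−1)^{181−10} = (−1)^171 = -1.
The Jacobi symbol (107|181) = -1 (Zolotarev) agrees.

-1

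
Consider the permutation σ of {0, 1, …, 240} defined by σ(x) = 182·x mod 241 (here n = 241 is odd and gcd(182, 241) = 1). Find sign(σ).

+1

Trace 20: π^k(20) = [20, 25, 212, 24, 30, 158, 77] for k=0..6.
The orbit structure of x ↦ 182x mod 241: 3 orbits of sizes [120, 120, 1].
n − c = 241 − 3 = 238; sign = (−1)^238 = +1.
Zolotarev: (182|241) = +1, matching the cycle-count sign.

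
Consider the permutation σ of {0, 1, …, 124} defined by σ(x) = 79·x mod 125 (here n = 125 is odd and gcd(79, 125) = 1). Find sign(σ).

Start at x=31: 31 → 74 → 96 → 84 → 11 → 119 → 26 → … (one orbit).
Cycle type of π: 50×2 + 10×2 + 2×2 + 1; total 7 cycles.
sign(π) = (−1)^{n − #cycles} = (−1)^{125−7} = (−1)^118 = +1.
Check: (79/125) = +1 by Zolotarev.

+1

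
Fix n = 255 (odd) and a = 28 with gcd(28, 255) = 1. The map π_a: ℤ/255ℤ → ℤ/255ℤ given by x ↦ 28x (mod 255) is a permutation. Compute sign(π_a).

Orbit of 166 under x↦28x: [166, 58, 94, 82, 1, 28, 19]… (length divides ord_255(28)).
Decompose π into cycles: lengths [16, 16, 16, 16, 16, 16, 16, 16, 16, 16, 16, 16, 16, 16, 16, 4, 4, 4, 1, 1, 1] (21 cycles, including the fixed point 0).
sign(π) = (−1)^{n − #cycles} = (−1)^{255−21} = (−1)^234 = +1.
Check: (28/255) = +1 by Zolotarev.

+1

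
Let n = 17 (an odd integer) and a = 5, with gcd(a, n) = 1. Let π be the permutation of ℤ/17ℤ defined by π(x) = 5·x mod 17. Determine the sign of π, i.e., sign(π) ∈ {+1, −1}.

Start at x=1: 1 → 5 → 8 → 6 → 13 → 14 → 2 → … (one orbit).
π_5 has 2 disjoint cycles with lengths [16, 1] on {0,…,16}.
2 cycles on 17: each ℓ→(−1)^(ℓ−1), product (−1)^15 = -1.

-1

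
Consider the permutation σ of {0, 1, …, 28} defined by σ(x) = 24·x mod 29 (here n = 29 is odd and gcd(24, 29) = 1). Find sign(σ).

Start at x=7: 7 → 23 → 1 → 24 → 25 → 20 → 16 → 7 (one orbit).
Decompose π into cycles: lengths [7, 7, 7, 7, 1] (5 cycles, including the fixed point 0).
Σ(ℓ_i−1) = 29−5 = 24; sign = (−1)^24 = +1.
Zolotarev: (24|29) = +1, matching the cycle-count sign.

+1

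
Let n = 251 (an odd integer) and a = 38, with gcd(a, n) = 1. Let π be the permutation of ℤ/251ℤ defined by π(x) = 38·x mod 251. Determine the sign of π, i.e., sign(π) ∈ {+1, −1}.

+1

Start at x=21: 21 → 45 → 204 → 222 → 153 → 41 → 52 → … (one orbit).
Cycle lengths of π_38 on ℤ/251ℤ: [125, 125, 1]; 3 cycles in total.
With 3 cycles on 251 points, sign = (−1)^{251−3} = +1.
(38|251)_J = +1 (Zolotarev's lemma cross-check).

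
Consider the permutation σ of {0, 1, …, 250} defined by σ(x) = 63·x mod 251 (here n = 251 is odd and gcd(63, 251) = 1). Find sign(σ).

+1

Start at x=69: 69 → 80 → 20 → 5 → 64 → 16 → 4 → … (one orbit).
11 cycles of lengths [25, 25, 25, 25, 25, 25, 25, 25, 25, 25, 1].
251 − 11 = 240 transpositions; sign(π) = (−1)^240 = +1.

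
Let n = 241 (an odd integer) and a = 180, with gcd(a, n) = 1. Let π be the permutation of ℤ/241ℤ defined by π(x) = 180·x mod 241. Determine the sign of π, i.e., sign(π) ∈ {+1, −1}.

Trace 6: π^k(6) = [6, 116, 154, 5, 177, 48, 205] for k=0..6.
π_180 has 7 disjoint cycles with lengths [40, 40, 40, 40, 40, 40, 1] on {0,…,240}.
With 7 cycles on 241 points, sign = (−1)^{241−7} = +1.
The Jacobi symbol (180|241) = +1 (Zolotarev) agrees.

+1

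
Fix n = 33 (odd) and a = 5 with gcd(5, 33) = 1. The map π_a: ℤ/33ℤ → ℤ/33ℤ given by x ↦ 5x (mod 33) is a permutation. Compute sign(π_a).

Start at x=25: 25 → 26 → 31 → 23 → 16 → 14 → 4 → … (one orbit).
6 cycles of lengths [10, 10, 5, 5, 2, 1].
6 cycles on 33: each ℓ→(−1)^(ℓ−1), product (−1)^27 = -1.
(5|33)_J = -1 (Zolotarev's lemma cross-check).

-1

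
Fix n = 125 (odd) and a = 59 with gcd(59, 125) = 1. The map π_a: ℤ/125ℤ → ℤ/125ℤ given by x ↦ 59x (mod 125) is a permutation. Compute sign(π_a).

+1

Start at x=84: 84 → 81 → 29 → 86 → 74 → 116 → 94 → … (one orbit).
Cycle lengths of π_59 on ℤ/125ℤ: [50, 50, 10, 10, 2, 2, 1]; 7 cycles in total.
sign(π) = (−1)^{n − #cycles} = (−1)^{125−7} = (−1)^118 = +1.
The Jacobi symbol (59|125) = +1 (Zolotarev) agrees.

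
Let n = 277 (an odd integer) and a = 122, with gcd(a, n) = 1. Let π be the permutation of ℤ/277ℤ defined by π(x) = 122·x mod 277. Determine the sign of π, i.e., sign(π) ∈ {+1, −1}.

Trace 64: π^k(64) = [64, 52, 250, 30, 59, 273, 66] for k=0..6.
Decompose π into cycles: lengths [46, 46, 46, 46, 46, 46, 1] (7 cycles, including the fixed point 0).
7 cycles on 277: each ℓ→(−1)^(ℓ−1), product (−1)^270 = +1.
The Jacobi symbol (122|277) = +1 (Zolotarev) agrees.

+1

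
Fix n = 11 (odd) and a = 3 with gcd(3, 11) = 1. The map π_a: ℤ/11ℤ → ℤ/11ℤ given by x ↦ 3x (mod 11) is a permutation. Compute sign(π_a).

Start at x=9: 9 → 5 → 4 → 1 → 3 → 9 (one orbit).
Decompose π into cycles: lengths [5, 5, 1] (3 cycles, including the fixed point 0).
3 cycles on 11: each ℓ→(−1)^(ℓ−1), product (−1)^8 = +1.

+1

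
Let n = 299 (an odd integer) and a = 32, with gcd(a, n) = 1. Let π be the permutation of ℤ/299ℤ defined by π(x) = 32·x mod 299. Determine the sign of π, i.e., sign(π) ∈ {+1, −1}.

-1

Orbit of 179 under x↦32x: [179, 47, 9, 288, 246, 98, 146]… (length divides ord_299(32)).
π_32 has 6 disjoint cycles with lengths [132, 132, 12, 11, 11, 1] on {0,…,298}.
Σ(ℓ_i−1) = 299−6 = 293; sign = (−1)^293 = -1.
Check: (32/299) = -1 by Zolotarev.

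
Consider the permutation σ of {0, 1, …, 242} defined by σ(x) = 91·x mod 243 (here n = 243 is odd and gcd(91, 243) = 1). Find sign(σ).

+1

Trace 100: π^k(100) = [100, 109, 199, 127, 136, 226, 154] for k=0..6.
Cycle type of π: 27×6 + 9×6 + 3×6 + 1×9; total 27 cycles.
n − c = 243 − 27 = 216; sign = (−1)^216 = +1.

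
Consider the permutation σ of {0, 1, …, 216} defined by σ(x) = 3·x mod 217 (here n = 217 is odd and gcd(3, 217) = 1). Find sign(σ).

Start at x=25: 25 → 75 → 8 → 24 → 72 → 216 → 214 → … (one orbit).
9 cycles of lengths [30, 30, 30, 30, 30, 30, 30, 6, 1].
With 9 cycles on 217 points, sign = (−1)^{217−9} = +1.

+1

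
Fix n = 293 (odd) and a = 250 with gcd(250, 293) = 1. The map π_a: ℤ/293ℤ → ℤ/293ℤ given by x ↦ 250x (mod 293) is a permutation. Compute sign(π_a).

+1

Trace 189: π^k(189) = [189, 77, 205, 268, 196, 69, 256] for k=0..6.
Cycle lengths of π_250 on ℤ/293ℤ: [73, 73, 73, 73, 1]; 5 cycles in total.
5 cycles on 293: each ℓ→(−1)^(ℓ−1), product (−1)^288 = +1.
The Jacobi symbol (250|293) = +1 (Zolotarev) agrees.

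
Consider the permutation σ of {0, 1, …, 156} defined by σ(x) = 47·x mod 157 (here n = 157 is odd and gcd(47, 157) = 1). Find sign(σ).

Start at x=11: 11 → 46 → 121 → 35 → 75 → 71 → 40 → … (one orbit).
Cycle type of π: 39×4 + 1; total 5 cycles.
5 cycles on 157: each ℓ→(−1)^(ℓ−1), product (−1)^152 = +1.
(47|157)_J = +1 (Zolotarev's lemma cross-check).

+1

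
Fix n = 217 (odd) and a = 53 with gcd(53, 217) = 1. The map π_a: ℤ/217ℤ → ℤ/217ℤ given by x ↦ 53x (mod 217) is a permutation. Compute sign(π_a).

-1

Orbit of 86 under x↦53x: [86, 1, 53, 205, 15, 144, 37]… (length divides ord_217(53)).
The orbit structure of x ↦ 53x mod 217: 10 orbits of sizes [30, 30, 30, 30, 30, 30, 30, 3, 3, 1].
With 10 cycles on 217 points, sign = (−1)^{217−10} = -1.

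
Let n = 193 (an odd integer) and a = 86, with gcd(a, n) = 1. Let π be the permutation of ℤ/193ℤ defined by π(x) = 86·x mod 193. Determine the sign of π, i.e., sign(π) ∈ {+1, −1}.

+1

Start at x=112: 112 → 175 → 189 → 42 → 138 → 95 → 64 → … (one orbit).
Cycle lengths of π_86 on ℤ/193ℤ: [96, 96, 1]; 3 cycles in total.
n − c = 193 − 3 = 190; sign = (−1)^190 = +1.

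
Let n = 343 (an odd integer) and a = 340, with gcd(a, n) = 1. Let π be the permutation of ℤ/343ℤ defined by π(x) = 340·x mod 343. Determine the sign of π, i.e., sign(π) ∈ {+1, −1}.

Orbit of 177 under x↦340x: [177, 155, 221, 23, 274, 207, 65]… (length divides ord_343(340)).
Cycle lengths of π_340 on ℤ/343ℤ: [147, 147, 21, 21, 3, 3, 1]; 7 cycles in total.
Σ(ℓ_i−1) = 343−7 = 336; sign = (−1)^336 = +1.

+1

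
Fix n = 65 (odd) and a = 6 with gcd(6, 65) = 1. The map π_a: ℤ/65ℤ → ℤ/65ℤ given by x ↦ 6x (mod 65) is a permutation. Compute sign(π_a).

-1

Start at x=6: 6 → 36 → 21 → 61 → 41 → 51 → 46 → … (one orbit).
Decompose π into cycles: lengths [12, 12, 12, 12, 12, 1, 1, 1, 1, 1] (10 cycles, including the fixed point 0).
65 − 10 = 55 transpositions; sign(π) = (−1)^55 = -1.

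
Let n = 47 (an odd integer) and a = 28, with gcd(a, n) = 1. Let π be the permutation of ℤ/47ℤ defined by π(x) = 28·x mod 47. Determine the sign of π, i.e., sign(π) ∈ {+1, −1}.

Trace 9: π^k(9) = [9, 17, 6, 27, 4, 18, 34] for k=0..6.
The orbit structure of x ↦ 28x mod 47: 3 orbits of sizes [23, 23, 1].
With 3 cycles on 47 points, sign = (−1)^{47−3} = +1.
Check: (28/47) = +1 by Zolotarev.

+1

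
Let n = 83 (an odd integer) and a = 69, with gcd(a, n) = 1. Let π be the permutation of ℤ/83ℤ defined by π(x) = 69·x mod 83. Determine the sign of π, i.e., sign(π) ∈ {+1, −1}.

Trace 70: π^k(70) = [70, 16, 25, 65, 3, 41, 7] for k=0..6.
3 cycles of lengths [41, 41, 1].
n − c = 83 − 3 = 80; sign = (−1)^80 = +1.
The Jacobi symbol (69|83) = +1 (Zolotarev) agrees.

+1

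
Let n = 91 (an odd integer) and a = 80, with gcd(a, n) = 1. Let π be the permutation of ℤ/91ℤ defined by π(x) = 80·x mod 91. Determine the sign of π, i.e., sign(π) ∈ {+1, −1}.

+1

Trace 1: π^k(1) = [1, 80, 30, 34, 81, 19, 64] for k=0..6.
Cycle type of π: 12×7 + 6 + 1; total 9 cycles.
sign(π) = (−1)^{n − #cycles} = (−1)^{91−9} = (−1)^82 = +1.
(80|91)_J = +1 (Zolotarev's lemma cross-check).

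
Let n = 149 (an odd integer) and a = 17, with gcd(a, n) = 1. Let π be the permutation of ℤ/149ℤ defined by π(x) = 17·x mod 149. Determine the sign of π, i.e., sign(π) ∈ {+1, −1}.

Start at x=6: 6 → 102 → 95 → 125 → 39 → 67 → 96 → … (one orbit).
Decompose π into cycles: lengths [37, 37, 37, 37, 1] (5 cycles, including the fixed point 0).
Σ(ℓ_i−1) = 149−5 = 144; sign = (−1)^144 = +1.
Check: (17/149) = +1 by Zolotarev.

+1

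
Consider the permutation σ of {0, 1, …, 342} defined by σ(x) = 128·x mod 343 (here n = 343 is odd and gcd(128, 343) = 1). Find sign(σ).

Trace 116: π^k(116) = [116, 99, 324, 312, 148, 79, 165] for k=0..6.
Cycle lengths of π_128 on ℤ/343ℤ: [21, 21, 21, 21, 21, 21, 21, 21, 21, 21, 21, 21, 21, 21, 3, 3, 3, 3, 3, 3, 3, 3, 3, 3, 3, 3, 3, 3, 3, 3, 1]; 31 cycles in total.
n − c = 343 − 31 = 312; sign = (−1)^312 = +1.

+1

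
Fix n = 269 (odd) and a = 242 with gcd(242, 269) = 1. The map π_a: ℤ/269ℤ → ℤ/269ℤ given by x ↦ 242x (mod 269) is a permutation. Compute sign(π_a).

-1

Start at x=54: 54 → 156 → 92 → 206 → 87 → 72 → 208 → … (one orbit).
Decompose π into cycles: lengths [268, 1] (2 cycles, including the fixed point 0).
n − c = 269 − 2 = 267; sign = (−1)^267 = -1.
Via Zolotarev, sign(π_{242}) = (242|269) = -1.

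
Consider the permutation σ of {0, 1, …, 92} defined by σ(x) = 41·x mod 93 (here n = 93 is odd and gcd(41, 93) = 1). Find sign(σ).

Trace 38: π^k(38) = [38, 70, 80, 25, 2, 82, 14] for k=0..6.
Decompose π into cycles: lengths [30, 30, 15, 15, 2, 1] (6 cycles, including the fixed point 0).
93 − 6 = 87 transpositions; sign(π) = (−1)^87 = -1.

-1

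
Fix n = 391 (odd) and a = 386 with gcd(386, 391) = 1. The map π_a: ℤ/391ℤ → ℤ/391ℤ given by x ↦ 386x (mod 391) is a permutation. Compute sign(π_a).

-1

Trace 26: π^k(26) = [26, 261, 259, 269, 219, 78, 1] for k=0..6.
6 cycles of lengths [176, 176, 16, 11, 11, 1].
6 cycles on 391: each ℓ→(−1)^(ℓ−1), product (−1)^385 = -1.
(386|391)_J = -1 (Zolotarev's lemma cross-check).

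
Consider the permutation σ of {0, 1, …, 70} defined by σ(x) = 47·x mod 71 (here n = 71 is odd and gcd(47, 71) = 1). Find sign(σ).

-1

Start at x=22: 22 → 40 → 34 → 36 → 59 → 4 → 46 → … (one orbit).
2 cycles of lengths [70, 1].
Σ(ℓ_i−1) = 71−2 = 69; sign = (−1)^69 = -1.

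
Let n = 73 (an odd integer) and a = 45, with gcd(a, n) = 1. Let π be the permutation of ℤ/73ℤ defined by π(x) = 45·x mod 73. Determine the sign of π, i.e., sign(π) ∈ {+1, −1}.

-1

Trace 45: π^k(45) = [45, 54, 21, 69, 39, 3, 62] for k=0..6.
π_45 has 2 disjoint cycles with lengths [72, 1] on {0,…,72}.
With 2 cycles on 73 points, sign = (−1)^{73−2} = -1.
The Jacobi symbol (45|73) = -1 (Zolotarev) agrees.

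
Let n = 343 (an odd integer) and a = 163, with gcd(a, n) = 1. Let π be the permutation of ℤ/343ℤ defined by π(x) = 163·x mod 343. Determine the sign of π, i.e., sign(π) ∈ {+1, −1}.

+1

Start at x=44: 44 → 312 → 92 → 247 → 130 → 267 → 303 → … (one orbit).
7 cycles of lengths [147, 147, 21, 21, 3, 3, 1].
sign(π) = (−1)^{n − #cycles} = (−1)^{343−7} = (−1)^336 = +1.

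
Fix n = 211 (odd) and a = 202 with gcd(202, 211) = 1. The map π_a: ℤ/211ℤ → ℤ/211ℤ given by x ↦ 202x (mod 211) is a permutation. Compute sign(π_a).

Start at x=18: 18 → 49 → 192 → 171 → 149 → 136 → 42 → … (one orbit).
Decompose π into cycles: lengths [210, 1] (2 cycles, including the fixed point 0).
2 cycles on 211: each ℓ→(−1)^(ℓ−1), product (−1)^209 = -1.

-1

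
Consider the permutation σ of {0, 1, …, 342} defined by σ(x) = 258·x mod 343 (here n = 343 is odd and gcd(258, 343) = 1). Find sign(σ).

Trace 13: π^k(13) = [13, 267, 286, 43, 118, 260, 195] for k=0..6.
10 cycles of lengths [98, 98, 98, 14, 14, 14, 2, 2, 2, 1].
10 cycles on 343: each ℓ→(−1)^(ℓ−1), product (−1)^333 = -1.

-1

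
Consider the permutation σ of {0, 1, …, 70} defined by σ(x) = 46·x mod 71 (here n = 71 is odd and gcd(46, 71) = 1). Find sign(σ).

-1

Orbit of 66 under x↦46x: [66, 54, 70, 25, 14, 5, 17]… (length divides ord_71(46)).
The orbit structure of x ↦ 46x mod 71: 8 orbits of sizes [10, 10, 10, 10, 10, 10, 10, 1].
With 8 cycles on 71 points, sign = (−1)^{71−8} = -1.
Zolotarev: (46|71) = -1, matching the cycle-count sign.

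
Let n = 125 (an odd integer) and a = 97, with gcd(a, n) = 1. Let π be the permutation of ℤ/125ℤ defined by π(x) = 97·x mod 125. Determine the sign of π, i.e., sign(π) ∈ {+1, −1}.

-1

Trace 56: π^k(56) = [56, 57, 29, 63, 111, 17, 24] for k=0..6.
π_97 has 4 disjoint cycles with lengths [100, 20, 4, 1] on {0,…,124}.
4 cycles on 125: each ℓ→(−1)^(ℓ−1), product (−1)^121 = -1.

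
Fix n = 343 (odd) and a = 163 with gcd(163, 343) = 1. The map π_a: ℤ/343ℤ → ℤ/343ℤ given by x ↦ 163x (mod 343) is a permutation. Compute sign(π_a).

Start at x=60: 60 → 176 → 219 → 25 → 302 → 177 → 39 → … (one orbit).
Cycle type of π: 147×2 + 21×2 + 3×2 + 1; total 7 cycles.
n − c = 343 − 7 = 336; sign = (−1)^336 = +1.

+1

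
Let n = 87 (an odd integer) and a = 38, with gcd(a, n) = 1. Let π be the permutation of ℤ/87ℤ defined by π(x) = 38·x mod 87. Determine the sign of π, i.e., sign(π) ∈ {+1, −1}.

Trace 35: π^k(35) = [35, 25, 80, 82, 71, 1, 38] for k=0..6.
Decompose π into cycles: lengths [14, 14, 14, 14, 14, 14, 2, 1] (8 cycles, including the fixed point 0).
8 cycles on 87: each ℓ→(−1)^(ℓ−1), product (−1)^79 = -1.
Zolotarev: (38|87) = -1, matching the cycle-count sign.

-1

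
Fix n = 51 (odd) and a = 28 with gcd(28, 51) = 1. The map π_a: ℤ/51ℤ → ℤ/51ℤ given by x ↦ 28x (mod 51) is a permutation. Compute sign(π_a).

-1

Orbit of 40 under x↦28x: [40, 49, 46, 13, 7, 43, 31]… (length divides ord_51(28)).
Cycle type of π: 16×3 + 1×3; total 6 cycles.
51 − 6 = 45 transpositions; sign(π) = (−1)^45 = -1.
Zolotarev: (28|51) = -1, matching the cycle-count sign.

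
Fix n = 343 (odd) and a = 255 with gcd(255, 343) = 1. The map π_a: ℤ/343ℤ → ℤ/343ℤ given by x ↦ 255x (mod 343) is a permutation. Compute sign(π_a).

Orbit of 320 under x↦255x: [320, 309, 248, 128, 55, 305, 257]… (length divides ord_343(255)).
π_255 has 4 disjoint cycles with lengths [294, 42, 6, 1] on {0,…,342}.
sign(π) = (−1)^{n − #cycles} = (−1)^{343−4} = (−1)^339 = -1.

-1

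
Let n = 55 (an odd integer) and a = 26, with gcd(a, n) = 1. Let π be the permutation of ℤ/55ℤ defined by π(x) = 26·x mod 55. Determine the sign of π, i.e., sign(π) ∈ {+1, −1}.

Start at x=26: 26 → 16 → 31 → 36 → 1 → 26 (one orbit).
Decompose π into cycles: lengths [5, 5, 5, 5, 5, 5, 5, 5, 5, 5, 1, 1, 1, 1, 1] (15 cycles, including the fixed point 0).
Σ(ℓ_i−1) = 55−15 = 40; sign = (−1)^40 = +1.
(26|55)_J = +1 (Zolotarev's lemma cross-check).

+1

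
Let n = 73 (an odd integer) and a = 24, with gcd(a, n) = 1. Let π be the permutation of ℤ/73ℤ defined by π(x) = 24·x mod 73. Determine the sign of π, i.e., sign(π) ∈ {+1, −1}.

Start at x=9: 9 → 70 → 1 → 24 → 65 → 27 → 64 → … (one orbit).
Cycle type of π: 12×6 + 1; total 7 cycles.
With 7 cycles on 73 points, sign = (−1)^{73−7} = +1.

+1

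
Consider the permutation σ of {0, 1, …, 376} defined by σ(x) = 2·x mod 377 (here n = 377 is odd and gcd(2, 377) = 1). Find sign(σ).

+1

Orbit of 214 under x↦2x: [214, 51, 102, 204, 31, 62, 124]… (length divides ord_377(2)).
Decompose π into cycles: lengths [84, 84, 84, 84, 28, 12, 1] (7 cycles, including the fixed point 0).
377 − 7 = 370 transpositions; sign(π) = (−1)^370 = +1.
Zolotarev: (2|377) = +1, matching the cycle-count sign.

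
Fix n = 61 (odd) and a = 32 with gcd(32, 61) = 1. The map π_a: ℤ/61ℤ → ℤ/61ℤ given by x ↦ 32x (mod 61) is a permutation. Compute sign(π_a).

-1

Orbit of 21 under x↦32x: [21, 1, 32, 48, 11, 47, 40]… (length divides ord_61(32)).
Cycle lengths of π_32 on ℤ/61ℤ: [12, 12, 12, 12, 12, 1]; 6 cycles in total.
With 6 cycles on 61 points, sign = (−1)^{61−6} = -1.
Check: (32/61) = -1 by Zolotarev.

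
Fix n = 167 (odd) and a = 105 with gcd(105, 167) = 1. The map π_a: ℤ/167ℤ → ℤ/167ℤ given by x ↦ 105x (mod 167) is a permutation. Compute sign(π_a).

-1

Orbit of 156 under x↦105x: [156, 14, 134, 42, 68, 126, 37]… (length divides ord_167(105)).
The orbit structure of x ↦ 105x mod 167: 2 orbits of sizes [166, 1].
2 cycles on 167: each ℓ→(−1)^(ℓ−1), product (−1)^165 = -1.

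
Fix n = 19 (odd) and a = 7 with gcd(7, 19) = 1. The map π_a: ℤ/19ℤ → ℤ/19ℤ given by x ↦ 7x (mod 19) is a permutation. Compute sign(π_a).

Orbit of 7 under x↦7x: [7, 11, 1]… (length divides ord_19(7)).
The orbit structure of x ↦ 7x mod 19: 7 orbits of sizes [3, 3, 3, 3, 3, 3, 1].
n − c = 19 − 7 = 12; sign = (−1)^12 = +1.
Zolotarev: (7|19) = +1, matching the cycle-count sign.

+1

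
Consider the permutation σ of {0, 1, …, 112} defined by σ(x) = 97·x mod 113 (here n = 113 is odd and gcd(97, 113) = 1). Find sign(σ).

+1

Start at x=109: 109 → 64 → 106 → 112 → 16 → 83 → 28 → … (one orbit).
The orbit structure of x ↦ 97x mod 113: 9 orbits of sizes [14, 14, 14, 14, 14, 14, 14, 14, 1].
113 − 9 = 104 transpositions; sign(π) = (−1)^104 = +1.
Check: (97/113) = +1 by Zolotarev.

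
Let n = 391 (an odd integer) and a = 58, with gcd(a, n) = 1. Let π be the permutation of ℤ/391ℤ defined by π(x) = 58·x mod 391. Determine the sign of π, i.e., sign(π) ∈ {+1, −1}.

-1

Start at x=196: 196 → 29 → 118 → 197 → 87 → 354 → 200 → … (one orbit).
Decompose π into cycles: lengths [176, 176, 16, 11, 11, 1] (6 cycles, including the fixed point 0).
Σ(ℓ_i−1) = 391−6 = 385; sign = (−1)^385 = -1.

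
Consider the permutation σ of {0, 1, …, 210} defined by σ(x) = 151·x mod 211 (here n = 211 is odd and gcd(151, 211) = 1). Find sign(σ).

+1

Orbit of 96 under x↦151x: [96, 148, 193, 25, 188, 114, 123]… (length divides ord_211(151)).
Cycle type of π: 35×6 + 1; total 7 cycles.
sign(π) = (−1)^{n − #cycles} = (−1)^{211−7} = (−1)^204 = +1.
The Jacobi symbol (151|211) = +1 (Zolotarev) agrees.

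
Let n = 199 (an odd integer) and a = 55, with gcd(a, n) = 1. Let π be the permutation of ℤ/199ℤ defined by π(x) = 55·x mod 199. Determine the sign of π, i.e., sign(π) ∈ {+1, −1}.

-1

Trace 117: π^k(117) = [117, 67, 103, 93, 140, 138, 28] for k=0..6.
Cycle lengths of π_55 on ℤ/199ℤ: [66, 66, 66, 1]; 4 cycles in total.
sign(π) = (−1)^{n − #cycles} = (−1)^{199−4} = (−1)^195 = -1.
(55|199)_J = -1 (Zolotarev's lemma cross-check).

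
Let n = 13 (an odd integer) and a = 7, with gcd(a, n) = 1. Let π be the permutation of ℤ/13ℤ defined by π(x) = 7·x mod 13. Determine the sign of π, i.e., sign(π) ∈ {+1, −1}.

-1

Start at x=2: 2 → 1 → 7 → 10 → 5 → 9 → 11 → … (one orbit).
Decompose π into cycles: lengths [12, 1] (2 cycles, including the fixed point 0).
With 2 cycles on 13 points, sign = (−1)^{13−2} = -1.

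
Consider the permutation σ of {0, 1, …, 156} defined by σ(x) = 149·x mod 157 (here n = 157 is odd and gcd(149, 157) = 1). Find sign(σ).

Start at x=14: 14 → 45 → 111 → 54 → 39 → 2 → 141 → … (one orbit).
Cycle type of π: 52×3 + 1; total 4 cycles.
n − c = 157 − 4 = 153; sign = (−1)^153 = -1.

-1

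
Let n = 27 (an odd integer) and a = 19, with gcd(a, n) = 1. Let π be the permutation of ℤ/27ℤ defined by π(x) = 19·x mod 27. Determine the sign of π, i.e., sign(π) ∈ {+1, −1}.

Trace 10: π^k(10) = [10, 1, 19] for k=0..2.
The orbit structure of x ↦ 19x mod 27: 15 orbits of sizes [3, 3, 3, 3, 3, 3, 1, 1, 1, 1, 1, 1, 1, 1, 1].
With 15 cycles on 27 points, sign = (−1)^{27−15} = +1.
Check: (19/27) = +1 by Zolotarev.

+1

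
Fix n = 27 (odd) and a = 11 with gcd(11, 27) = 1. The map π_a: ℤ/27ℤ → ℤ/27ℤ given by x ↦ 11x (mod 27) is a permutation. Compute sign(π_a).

-1

Trace 16: π^k(16) = [16, 14, 19, 20, 4, 17, 25] for k=0..6.
Cycle lengths of π_11 on ℤ/27ℤ: [18, 6, 2, 1]; 4 cycles in total.
n − c = 27 − 4 = 23; sign = (−1)^23 = -1.
(11|27)_J = -1 (Zolotarev's lemma cross-check).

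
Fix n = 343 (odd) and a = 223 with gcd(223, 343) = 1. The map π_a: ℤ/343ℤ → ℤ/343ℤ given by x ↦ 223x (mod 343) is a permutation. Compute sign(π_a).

Start at x=160: 160 → 8 → 69 → 295 → 272 → 288 → 83 → … (one orbit).
Decompose π into cycles: lengths [98, 98, 98, 14, 14, 14, 2, 2, 2, 1] (10 cycles, including the fixed point 0).
343 − 10 = 333 transpositions; sign(π) = (−1)^333 = -1.

-1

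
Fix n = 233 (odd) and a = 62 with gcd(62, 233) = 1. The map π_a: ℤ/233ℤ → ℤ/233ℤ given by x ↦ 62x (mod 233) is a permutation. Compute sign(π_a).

+1

Trace 109: π^k(109) = [109, 1, 62, 116, 202, 175, 132] for k=0..6.
Decompose π into cycles: lengths [116, 116, 1] (3 cycles, including the fixed point 0).
sign(π) = (−1)^{n − #cycles} = (−1)^{233−3} = (−1)^230 = +1.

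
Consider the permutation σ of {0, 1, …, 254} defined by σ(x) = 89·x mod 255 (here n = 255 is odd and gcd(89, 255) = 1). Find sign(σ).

-1

Trace 16: π^k(16) = [16, 149, 1, 89] for k=0..3.
π_89 has 68 disjoint cycles with lengths [4, 4, 4, 4, 4, 4, 4, 4, 4, 4, 4, 4, 4, 4, 4, 4, 4, 4, 4, 4, 4, 4, 4, 4, 4, 4, 4, 4, 4, 4, 4, 4, 4, 4, 4, 4, 4, 4, 4, 4, 4, 4, 4, 4, 4, 4, 4, 4, 4, 4, 4, 4, 4, 4, 4, 4, 4, 4, 4, 4, 2, 2, 2, 2, 2, 2, 2, 1] on {0,…,254}.
Σ(ℓ_i−1) = 255−68 = 187; sign = (−1)^187 = -1.
Zolotarev: (89|255) = -1, matching the cycle-count sign.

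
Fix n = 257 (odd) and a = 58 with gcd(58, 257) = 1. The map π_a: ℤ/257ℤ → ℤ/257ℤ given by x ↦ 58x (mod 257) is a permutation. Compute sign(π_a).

Trace 2: π^k(2) = [2, 116, 46, 98, 30, 198, 176] for k=0..6.
3 cycles of lengths [128, 128, 1].
sign(π) = (−1)^{n − #cycles} = (−1)^{257−3} = (−1)^254 = +1.

+1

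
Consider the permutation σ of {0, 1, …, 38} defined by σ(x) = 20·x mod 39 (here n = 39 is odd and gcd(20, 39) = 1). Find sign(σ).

Start at x=2: 2 → 1 → 20 → 10 → 5 → 22 → 11 → … (one orbit).
Decompose π into cycles: lengths [12, 12, 12, 2, 1] (5 cycles, including the fixed point 0).
39 − 5 = 34 transpositions; sign(π) = (−1)^34 = +1.
Via Zolotarev, sign(π_{20}) = (20|39) = +1.

+1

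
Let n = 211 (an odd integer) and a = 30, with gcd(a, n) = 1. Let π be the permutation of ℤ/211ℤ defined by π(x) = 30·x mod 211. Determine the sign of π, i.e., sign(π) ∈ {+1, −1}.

Trace 65: π^k(65) = [65, 51, 53, 113, 14, 209, 151] for k=0..6.
Cycle lengths of π_30 on ℤ/211ℤ: [105, 105, 1]; 3 cycles in total.
With 3 cycles on 211 points, sign = (−1)^{211−3} = +1.

+1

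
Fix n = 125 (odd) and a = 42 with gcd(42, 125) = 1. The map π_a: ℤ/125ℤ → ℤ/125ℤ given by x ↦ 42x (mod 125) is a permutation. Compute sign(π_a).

-1

Start at x=1: 1 → 42 → 14 → 88 → 71 → 107 → 119 → … (one orbit).
π_42 has 4 disjoint cycles with lengths [100, 20, 4, 1] on {0,…,124}.
4 cycles on 125: each ℓ→(−1)^(ℓ−1), product (−1)^121 = -1.
(42|125)_J = -1 (Zolotarev's lemma cross-check).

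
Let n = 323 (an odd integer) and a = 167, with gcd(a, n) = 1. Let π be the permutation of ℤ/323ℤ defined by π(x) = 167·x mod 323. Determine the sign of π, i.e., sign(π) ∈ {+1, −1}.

Orbit of 65 under x↦167x: [65, 196, 109, 115, 148, 168, 278]… (length divides ord_323(167)).
Cycle lengths of π_167 on ℤ/323ℤ: [144, 144, 18, 16, 1]; 5 cycles in total.
n − c = 323 − 5 = 318; sign = (−1)^318 = +1.

+1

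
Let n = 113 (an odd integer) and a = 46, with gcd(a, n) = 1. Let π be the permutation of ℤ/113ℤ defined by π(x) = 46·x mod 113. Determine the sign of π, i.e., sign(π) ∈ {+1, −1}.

Start at x=22: 22 → 108 → 109 → 42 → 11 → 54 → 111 → … (one orbit).
2 cycles of lengths [112, 1].
113 − 2 = 111 transpositions; sign(π) = (−1)^111 = -1.

-1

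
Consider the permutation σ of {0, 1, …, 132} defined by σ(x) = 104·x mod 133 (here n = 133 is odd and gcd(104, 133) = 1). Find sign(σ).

Start at x=43: 43 → 83 → 120 → 111 → 106 → 118 → 36 → … (one orbit).
Cycle type of π: 18×6 + 9×2 + 2×3 + 1; total 12 cycles.
12 cycles on 133: each ℓ→(−1)^(ℓ−1), product (−1)^121 = -1.
Zolotarev: (104|133) = -1, matching the cycle-count sign.

-1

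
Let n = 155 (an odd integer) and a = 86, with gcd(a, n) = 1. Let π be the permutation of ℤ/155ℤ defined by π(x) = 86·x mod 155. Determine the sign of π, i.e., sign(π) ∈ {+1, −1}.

Start at x=26: 26 → 66 → 96 → 41 → 116 → 56 → 11 → … (one orbit).
Decompose π into cycles: lengths [30, 30, 30, 30, 30, 1, 1, 1, 1, 1] (10 cycles, including the fixed point 0).
Σ(ℓ_i−1) = 155−10 = 145; sign = (−1)^145 = -1.
Zolotarev: (86|155) = -1, matching the cycle-count sign.

-1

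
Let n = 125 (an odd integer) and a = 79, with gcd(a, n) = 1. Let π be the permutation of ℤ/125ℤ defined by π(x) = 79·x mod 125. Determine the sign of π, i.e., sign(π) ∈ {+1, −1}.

+1

Orbit of 56 under x↦79x: [56, 49, 121, 59, 36, 94, 51]… (length divides ord_125(79)).
7 cycles of lengths [50, 50, 10, 10, 2, 2, 1].
125 − 7 = 118 transpositions; sign(π) = (−1)^118 = +1.
Check: (79/125) = +1 by Zolotarev.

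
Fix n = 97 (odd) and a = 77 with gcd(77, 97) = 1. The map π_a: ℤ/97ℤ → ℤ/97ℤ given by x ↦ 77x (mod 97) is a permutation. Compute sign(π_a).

Orbit of 33 under x↦77x: [33, 19, 8, 34, 96, 20, 85]… (length divides ord_97(77)).
Cycle type of π: 32×3 + 1; total 4 cycles.
With 4 cycles on 97 points, sign = (−1)^{97−4} = -1.
(77|97)_J = -1 (Zolotarev's lemma cross-check).

-1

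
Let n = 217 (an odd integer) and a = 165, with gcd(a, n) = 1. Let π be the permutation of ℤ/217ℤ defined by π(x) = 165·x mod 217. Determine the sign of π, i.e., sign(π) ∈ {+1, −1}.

+1

Trace 107: π^k(107) = [107, 78, 67, 205, 190, 102, 121] for k=0..6.
Decompose π into cycles: lengths [15, 15, 15, 15, 15, 15, 15, 15, 15, 15, 15, 15, 15, 15, 3, 3, 1] (17 cycles, including the fixed point 0).
sign(π) = (−1)^{n − #cycles} = (−1)^{217−17} = (−1)^200 = +1.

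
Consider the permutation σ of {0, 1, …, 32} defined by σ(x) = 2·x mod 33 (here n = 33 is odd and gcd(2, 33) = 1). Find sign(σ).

Orbit of 2 under x↦2x: [2, 4, 8, 16, 32, 31, 29]… (length divides ord_33(2)).
π_2 has 5 disjoint cycles with lengths [10, 10, 10, 2, 1] on {0,…,32}.
sign(π) = (−1)^{n − #cycles} = (−1)^{33−5} = (−1)^28 = +1.

+1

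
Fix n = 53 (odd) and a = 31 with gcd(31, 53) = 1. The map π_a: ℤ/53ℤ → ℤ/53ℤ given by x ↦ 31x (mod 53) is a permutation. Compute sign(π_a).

Trace 28: π^k(28) = [28, 20, 37, 34, 47, 26, 11] for k=0..6.
The orbit structure of x ↦ 31x mod 53: 2 orbits of sizes [52, 1].
53 − 2 = 51 transpositions; sign(π) = (−1)^51 = -1.
Zolotarev: (31|53) = -1, matching the cycle-count sign.

-1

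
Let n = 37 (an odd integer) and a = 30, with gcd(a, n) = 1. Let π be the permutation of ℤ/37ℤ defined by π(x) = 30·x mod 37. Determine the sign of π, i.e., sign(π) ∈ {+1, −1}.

Trace 3: π^k(3) = [3, 16, 36, 7, 25, 10, 4] for k=0..6.
Decompose π into cycles: lengths [18, 18, 1] (3 cycles, including the fixed point 0).
37 − 3 = 34 transpositions; sign(π) = (−1)^34 = +1.
(30|37)_J = +1 (Zolotarev's lemma cross-check).

+1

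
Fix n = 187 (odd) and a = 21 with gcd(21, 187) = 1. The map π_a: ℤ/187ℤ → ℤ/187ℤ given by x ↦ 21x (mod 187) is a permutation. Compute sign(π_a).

-1

Trace 67: π^k(67) = [67, 98, 1, 21] for k=0..3.
Cycle type of π: 4×44 + 2×5 + 1; total 50 cycles.
187 − 50 = 137 transpositions; sign(π) = (−1)^137 = -1.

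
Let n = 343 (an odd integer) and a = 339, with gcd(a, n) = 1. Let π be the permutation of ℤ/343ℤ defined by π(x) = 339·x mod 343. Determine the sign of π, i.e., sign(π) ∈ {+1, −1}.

-1

Start at x=25: 25 → 243 → 57 → 115 → 226 → 125 → 186 → … (one orbit).
Decompose π into cycles: lengths [294, 42, 6, 1] (4 cycles, including the fixed point 0).
sign(π) = (−1)^{n − #cycles} = (−1)^{343−4} = (−1)^339 = -1.
Via Zolotarev, sign(π_{339}) = (339|343) = -1.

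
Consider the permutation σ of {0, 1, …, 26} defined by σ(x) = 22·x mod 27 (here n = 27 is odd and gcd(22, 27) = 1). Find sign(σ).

+1

Orbit of 13 under x↦22x: [13, 16, 1, 22, 25, 10, 4]… (length divides ord_27(22)).
7 cycles of lengths [9, 9, 3, 3, 1, 1, 1].
27 − 7 = 20 transpositions; sign(π) = (−1)^20 = +1.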